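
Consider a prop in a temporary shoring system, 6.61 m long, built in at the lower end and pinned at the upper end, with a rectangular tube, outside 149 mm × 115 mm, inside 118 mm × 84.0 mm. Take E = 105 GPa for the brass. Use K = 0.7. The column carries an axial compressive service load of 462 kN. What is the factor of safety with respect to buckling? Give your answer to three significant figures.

n ≈ 1.37

Weak-axis I_min = (h_o·b_o³ − h_i·b_i³)/12 with b_o = 115, b_i = 84.00 mm (shorter outer/inner sides).
I_min = (149×115³ − 118.0×84.00³)/12 = 1.306×10^7 mm⁴
I = 1.306×10^7 mm⁴ = 1.306×10^-5 m⁴
Effective length L_e = K·L = 0.7 × 6.61 = 4.627 m
P_cr = π²EI / L_e² = π² × 105×10⁹ × 1.306×10^-5 / 4.627² = 6.320×10^5 N
Factor of safety n = P_cr / P = 631.97 / 462 = 1.37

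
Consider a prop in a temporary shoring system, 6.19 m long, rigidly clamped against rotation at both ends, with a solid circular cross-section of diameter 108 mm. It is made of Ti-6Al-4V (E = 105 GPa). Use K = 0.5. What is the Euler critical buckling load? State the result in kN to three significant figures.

I = πd⁴/64 = π×108⁴/64 = 6.678×10^6 mm⁴
I = 6.678×10^6 mm⁴ = 6.678×10^-6 m⁴
Effective length L_e = K·L = 0.5 × 6.19 = 3.095 m
P_cr = π²EI / L_e² = π² × 105×10⁹ × 6.678×10^-6 / 3.095² = 7.225×10^5 N

P_cr ≈ 722 kN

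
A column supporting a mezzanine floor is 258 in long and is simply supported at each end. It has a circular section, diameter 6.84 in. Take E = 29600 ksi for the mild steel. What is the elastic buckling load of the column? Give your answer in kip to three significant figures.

P_cr ≈ 472 kip

I = πd⁴/64 = π×6.84⁴/64 = 107.4 in⁴
Effective length L_e = K·L = 1 × 258 = 258.0 in
P_cr = π²EI / L_e² = π² × 29600×10³ × 107.4 / 258.0² = 4.716×10^5 lb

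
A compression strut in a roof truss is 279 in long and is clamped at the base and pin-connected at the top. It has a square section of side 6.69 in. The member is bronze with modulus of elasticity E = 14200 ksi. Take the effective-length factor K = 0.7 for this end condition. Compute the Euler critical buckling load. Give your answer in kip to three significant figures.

P_cr ≈ 613 kip

I = a⁴/12 = 6.69⁴/12 = 166.9 in⁴
Effective length L_e = K·L = 0.7 × 279 = 195.3 in
P_cr = π²EI / L_e² = π² × 14200×10³ × 166.9 / 195.3² = 6.133×10^5 lb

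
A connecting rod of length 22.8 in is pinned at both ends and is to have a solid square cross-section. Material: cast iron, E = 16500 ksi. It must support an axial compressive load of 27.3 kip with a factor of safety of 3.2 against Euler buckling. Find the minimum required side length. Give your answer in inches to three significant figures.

Required P_cr = n·P = 3.2 × 27.3 = 87.36 kip
L_e = K·L = 1 × 22.8 = 22.80 in
Required I = P_cr·L_e²/(π²E) = 8.736×10^4 × 22.80² / (π² × 1.65×10^7) = 0.2789 in⁴
Solid square: I = a⁴/12  ⇒  a = (12I)^(1/4) = (12×0.2789)^(1/4) = 1.35 in

a ≈ 1.35 in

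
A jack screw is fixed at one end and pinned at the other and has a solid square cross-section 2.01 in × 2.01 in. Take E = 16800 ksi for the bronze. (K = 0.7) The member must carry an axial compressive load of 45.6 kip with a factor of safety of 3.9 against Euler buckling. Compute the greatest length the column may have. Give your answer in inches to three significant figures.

L_max ≈ 50.9 in

I = a⁴/12 = 2.01⁴/12 = 1.360 in⁴
Required critical load P_cr = n·P = 3.9 × 45.6 = 177.8 kip = 1.778×10^5 lb
From P_cr = π²EI/(K·L)²:  L = (1/K)·√(π²EI/P_cr) = (1/0.7)·√(π²×1.68×10^7×1.360/1.778×10^5)
L = 50.9 in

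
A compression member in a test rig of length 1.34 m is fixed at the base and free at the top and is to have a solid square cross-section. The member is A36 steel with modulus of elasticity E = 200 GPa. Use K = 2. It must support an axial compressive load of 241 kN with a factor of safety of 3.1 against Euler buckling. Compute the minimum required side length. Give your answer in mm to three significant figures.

Required P_cr = n·P = 3.1 × 241 = 747.1 kN
L_e = K·L = 2 × 1.34 = 2.680 m
Required I = P_cr·L_e²/(π²E) = 7.471×10^5 × 2.680² / (π² × 2.00×10^11) = 2.718×10^-6 m⁴
I_req = 2.718×10^6 mm⁴
Solid square: I = a⁴/12  ⇒  a = (12I)^(1/4) = (12×2.718×10^6)^(1/4) = 75.6 mm

a ≈ 75.6 mm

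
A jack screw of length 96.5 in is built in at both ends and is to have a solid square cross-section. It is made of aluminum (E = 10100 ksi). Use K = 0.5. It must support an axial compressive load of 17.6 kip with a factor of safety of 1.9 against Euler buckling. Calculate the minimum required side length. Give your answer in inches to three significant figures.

Required P_cr = n·P = 1.9 × 17.6 = 33.44 kip
L_e = K·L = 0.5 × 96.5 = 48.25 in
Required I = P_cr·L_e²/(π²E) = 3.344×10^4 × 48.25² / (π² × 1.01×10^7) = 0.7810 in⁴
Solid square: I = a⁴/12  ⇒  a = (12I)^(1/4) = (12×0.7810)^(1/4) = 1.75 in

a ≈ 1.75 in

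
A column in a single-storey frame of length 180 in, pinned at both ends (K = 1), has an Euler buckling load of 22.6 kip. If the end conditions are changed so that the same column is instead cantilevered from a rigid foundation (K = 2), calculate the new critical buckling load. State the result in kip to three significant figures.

P_cr ≈ 5.65 kip

P_cr ∝ 1/K², so P_cr,new = P_cr,old × (K_old/K_new)² = 22.6 × (1/2)²
= 22.6 × 0.2500 = 5.65 kip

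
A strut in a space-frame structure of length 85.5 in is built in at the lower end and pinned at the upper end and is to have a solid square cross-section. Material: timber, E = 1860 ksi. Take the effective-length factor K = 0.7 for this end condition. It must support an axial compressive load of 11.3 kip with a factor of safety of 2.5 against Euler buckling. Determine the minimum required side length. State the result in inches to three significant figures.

Required P_cr = n·P = 2.5 × 11.3 = 28.25 kip
L_e = K·L = 0.7 × 85.5 = 59.85 in
Required I = P_cr·L_e²/(π²E) = 2.825×10^4 × 59.85² / (π² × 1.86×10^6) = 5.512 in⁴
Solid square: I = a⁴/12  ⇒  a = (12I)^(1/4) = (12×5.512)^(1/4) = 2.85 in

a ≈ 2.85 in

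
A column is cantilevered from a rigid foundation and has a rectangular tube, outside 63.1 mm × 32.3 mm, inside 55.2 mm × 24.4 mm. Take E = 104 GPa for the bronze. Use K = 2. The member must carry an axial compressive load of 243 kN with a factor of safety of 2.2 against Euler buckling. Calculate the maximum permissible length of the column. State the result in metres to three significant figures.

Weak-axis I_min = (h_o·b_o³ − h_i·b_i³)/12 with b_o = 32.3, b_i = 24.40 mm (shorter outer/inner sides).
I_min = (63.1×32.3³ − 55.20×24.40³)/12 = 1.104×10^5 mm⁴
I = 1.104×10^-7 m⁴
Required critical load P_cr = n·P = 2.2 × 243 = 534.6 kN = 5.346×10^5 N
From P_cr = π²EI/(K·L)²:  L = (1/K)·√(π²EI/P_cr) = (1/2)·√(π²×1.04×10^11×1.104×10^-7/5.346×10^5)
L = 0.230 m

L_max ≈ 0.230 m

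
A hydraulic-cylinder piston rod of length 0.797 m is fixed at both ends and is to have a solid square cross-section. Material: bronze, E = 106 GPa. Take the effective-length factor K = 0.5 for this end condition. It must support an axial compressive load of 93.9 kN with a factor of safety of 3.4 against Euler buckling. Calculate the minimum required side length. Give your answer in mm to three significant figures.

Required P_cr = n·P = 3.4 × 93.9 = 319.3 kN
L_e = K·L = 0.5 × 0.797 = 0.3985 m
Required I = P_cr·L_e²/(π²E) = 3.193×10^5 × 0.3985² / (π² × 1.06×10^11) = 4.846×10^-8 m⁴
I_req = 4.846×10^4 mm⁴
Solid square: I = a⁴/12  ⇒  a = (12I)^(1/4) = (12×4.846×10^4)^(1/4) = 27.6 mm

a ≈ 27.6 mm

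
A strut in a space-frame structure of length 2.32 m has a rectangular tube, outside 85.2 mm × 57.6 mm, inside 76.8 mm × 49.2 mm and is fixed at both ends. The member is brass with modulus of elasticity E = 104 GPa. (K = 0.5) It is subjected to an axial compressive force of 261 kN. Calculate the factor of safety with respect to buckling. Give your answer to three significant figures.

Weak-axis I_min = (h_o·b_o³ − h_i·b_i³)/12 with b_o = 57.6, b_i = 49.20 mm (shorter outer/inner sides).
I_min = (85.2×57.6³ − 76.80×49.20³)/12 = 5.946×10^5 mm⁴
I = 5.946×10^5 mm⁴ = 5.946×10^-7 m⁴
Effective length L_e = K·L = 0.5 × 2.32 = 1.160 m
P_cr = π²EI / L_e² = π² × 104×10⁹ × 5.946×10^-7 / 1.160² = 4.536×10^5 N
Factor of safety n = P_cr / P = 453.58 / 261 = 1.74

n ≈ 1.74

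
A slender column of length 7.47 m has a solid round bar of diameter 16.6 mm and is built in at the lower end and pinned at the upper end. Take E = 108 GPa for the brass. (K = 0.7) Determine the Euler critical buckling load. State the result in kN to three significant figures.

P_cr ≈ 0.145 kN

I = πd⁴/64 = π×16.6⁴/64 = 3.727×10^3 mm⁴
I = 3.727×10^3 mm⁴ = 3.727×10^-9 m⁴
Effective length L_e = K·L = 0.7 × 7.47 = 5.229 m
P_cr = π²EI / L_e² = π² × 108×10⁹ × 3.727×10^-9 / 5.229² = 145.3 N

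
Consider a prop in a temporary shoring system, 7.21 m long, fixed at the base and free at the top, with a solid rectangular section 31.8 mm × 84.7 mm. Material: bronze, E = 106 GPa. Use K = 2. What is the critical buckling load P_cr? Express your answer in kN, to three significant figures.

Buckling occurs about the weak axis: I_min = h·b³/12 with b = 31.8 mm (the shorter side).
I_min = 84.7×31.8³/12 = 2.270×10^5 mm⁴
I = 2.270×10^5 mm⁴ = 2.270×10^-7 m⁴
Effective length L_e = K·L = 2 × 7.21 = 14.42 m
P_cr = π²EI / L_e² = π² × 106×10⁹ × 2.270×10^-7 / 14.42² = 1.142×10^3 N

P_cr ≈ 1.14 kN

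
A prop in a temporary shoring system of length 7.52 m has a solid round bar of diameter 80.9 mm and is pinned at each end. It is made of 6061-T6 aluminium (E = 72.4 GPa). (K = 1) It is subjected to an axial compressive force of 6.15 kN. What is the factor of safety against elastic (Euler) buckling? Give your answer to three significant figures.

I = πd⁴/64 = π×80.9⁴/64 = 2.103×10^6 mm⁴
I = 2.103×10^6 mm⁴ = 2.103×10^-6 m⁴
Effective length L_e = K·L = 1 × 7.52 = 7.520 m
P_cr = π²EI / L_e² = π² × 72.4×10⁹ × 2.103×10^-6 / 7.520² = 2.657×10^4 N
Factor of safety n = P_cr / P = 26.568 / 6.15 = 4.32

n ≈ 4.32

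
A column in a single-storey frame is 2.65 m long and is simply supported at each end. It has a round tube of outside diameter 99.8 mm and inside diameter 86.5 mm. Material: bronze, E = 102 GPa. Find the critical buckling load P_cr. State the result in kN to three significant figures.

d_o = 99.8 mm, d_i = 86.5 mm
I = π(d_o⁴ − d_i⁴)/64 = π(99.8⁴ − 86.50⁴)/64 = 2.121×10^6 mm⁴
I = 2.121×10^6 mm⁴ = 2.121×10^-6 m⁴
Effective length L_e = K·L = 1 × 2.65 = 2.650 m
P_cr = π²EI / L_e² = π² × 102×10⁹ × 2.121×10^-6 / 2.650² = 3.041×10^5 N

P_cr ≈ 304 kN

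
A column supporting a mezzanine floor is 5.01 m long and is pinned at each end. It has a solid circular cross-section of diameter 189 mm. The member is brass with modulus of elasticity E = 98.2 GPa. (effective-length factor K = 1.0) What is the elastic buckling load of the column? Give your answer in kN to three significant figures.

P_cr ≈ 2420 kN

I = πd⁴/64 = π×189⁴/64 = 6.264×10^7 mm⁴
I = 6.264×10^7 mm⁴ = 6.264×10^-5 m⁴
Effective length L_e = K·L = 1 × 5.01 = 5.010 m
P_cr = π²EI / L_e² = π² × 98.2×10⁹ × 6.264×10^-5 / 5.010² = 2.419×10^6 N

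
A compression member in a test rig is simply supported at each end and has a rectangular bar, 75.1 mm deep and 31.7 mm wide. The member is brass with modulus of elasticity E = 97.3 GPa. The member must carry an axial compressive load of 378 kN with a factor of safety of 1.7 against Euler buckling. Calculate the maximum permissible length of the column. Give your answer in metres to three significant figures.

Buckling occurs about the weak axis: I_min = h·b³/12 with b = 31.7 mm (the shorter side).
I_min = 75.1×31.7³/12 = 1.994×10^5 mm⁴
I = 1.994×10^-7 m⁴
Required critical load P_cr = n·P = 1.7 × 378 = 642.6 kN = 6.426×10^5 N
From P_cr = π²EI/(K·L)²:  L = (1/K)·√(π²EI/P_cr) = (1/1)·√(π²×9.73×10^10×1.994×10^-7/6.426×10^5)
L = 0.546 m

L_max ≈ 0.546 m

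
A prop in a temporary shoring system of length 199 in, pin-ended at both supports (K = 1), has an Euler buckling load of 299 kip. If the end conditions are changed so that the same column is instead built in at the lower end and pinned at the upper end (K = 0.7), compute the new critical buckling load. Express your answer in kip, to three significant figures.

P_cr ∝ 1/K², so P_cr,new = P_cr,old × (K_old/K_new)² = 299 × (1/0.7)²
= 299 × 2.041 = 610 kip

P_cr ≈ 610 kip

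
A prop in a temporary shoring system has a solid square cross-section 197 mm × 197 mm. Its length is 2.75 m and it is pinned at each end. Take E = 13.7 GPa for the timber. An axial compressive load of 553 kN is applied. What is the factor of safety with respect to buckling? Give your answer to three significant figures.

I = a⁴/12 = 197⁴/12 = 1.255×10^8 mm⁴
I = 1.255×10^8 mm⁴ = 1.255×10^-4 m⁴
Effective length L_e = K·L = 1 × 2.75 = 2.750 m
P_cr = π²EI / L_e² = π² × 13.7×10⁹ × 1.255×10^-4 / 2.750² = 2.244×10^6 N
Factor of safety n = P_cr / P = 2244.1 / 553 = 4.06

n ≈ 4.06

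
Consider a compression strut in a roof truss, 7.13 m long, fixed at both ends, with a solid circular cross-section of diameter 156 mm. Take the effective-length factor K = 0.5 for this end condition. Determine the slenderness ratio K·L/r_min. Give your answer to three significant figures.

λ ≈ 91.4

For a solid circle r = d/4 = 156/4 = 39.00 mm
L_e = K·L = 0.5 × 7.13 m = 3.565 m = 3565.0 mm
λ = L_e / r_min = 3565.0 / 39.00 = 91.4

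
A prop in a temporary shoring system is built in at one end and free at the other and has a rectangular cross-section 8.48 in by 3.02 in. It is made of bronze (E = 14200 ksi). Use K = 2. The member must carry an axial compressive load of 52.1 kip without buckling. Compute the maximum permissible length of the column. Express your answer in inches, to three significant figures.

Buckling occurs about the weak axis: I_min = h·b³/12 with b = 3.02 in (the shorter side).
I_min = 8.48×3.02³/12 = 19.46 in⁴
At the buckling limit P_cr = P = 5.210×10^4 lb
From P_cr = π²EI/(K·L)²:  L = (1/K)·√(π²EI/P_cr) = (1/2)·√(π²×1.42×10^7×19.46/5.210×10^4)
L = 114 in

L_max ≈ 114 in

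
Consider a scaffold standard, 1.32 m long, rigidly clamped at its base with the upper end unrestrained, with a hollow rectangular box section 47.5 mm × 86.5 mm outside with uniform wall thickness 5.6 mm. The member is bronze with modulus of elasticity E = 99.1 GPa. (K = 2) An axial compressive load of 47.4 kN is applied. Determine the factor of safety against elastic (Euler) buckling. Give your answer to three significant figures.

Inner dimensions: h_i = 86.5 − 2×5.6 = 75.30 mm, b_i = 47.5 − 2×5.6 = 36.30 mm
Weak-axis I_min = (h_o·b_o³ − h_i·b_i³)/12 with b_o = 47.5, b_i = 36.30 mm (shorter outer/inner sides).
I_min = (86.5×47.5³ − 75.30×36.30³)/12 = 4.724×10^5 mm⁴
I = 4.724×10^5 mm⁴ = 4.724×10^-7 m⁴
Effective length L_e = K·L = 2 × 1.32 = 2.640 m
P_cr = π²EI / L_e² = π² × 99.1×10⁹ × 4.724×10^-7 / 2.640² = 6.629×10^4 N
Factor of safety n = P_cr / P = 66.292 / 47.4 = 1.40

n ≈ 1.40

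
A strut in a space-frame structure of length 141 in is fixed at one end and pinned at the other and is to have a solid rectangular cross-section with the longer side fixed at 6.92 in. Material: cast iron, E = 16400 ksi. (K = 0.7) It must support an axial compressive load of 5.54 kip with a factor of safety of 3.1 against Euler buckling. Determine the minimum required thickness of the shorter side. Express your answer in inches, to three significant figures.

b ≈ 1.21 in

Required P_cr = n·P = 3.1 × 5.54 = 17.17 kip
L_e = K·L = 0.7 × 141 = 98.70 in
Required I = P_cr·L_e²/(π²E) = 1.717×10^4 × 98.70² / (π² × 1.64×10^7) = 1.034 in⁴
Rectangle, weak axis: I_min = h·b³/12 with h = 6.92 in fixed  ⇒  b = (12I/h)^(1/3) = 1.21 in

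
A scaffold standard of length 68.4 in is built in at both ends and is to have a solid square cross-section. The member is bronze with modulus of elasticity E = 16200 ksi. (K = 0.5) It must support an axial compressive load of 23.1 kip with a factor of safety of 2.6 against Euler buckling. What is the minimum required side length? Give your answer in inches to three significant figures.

a ≈ 1.52 in

Required P_cr = n·P = 2.6 × 23.1 = 60.06 kip
L_e = K·L = 0.5 × 68.4 = 34.20 in
Required I = P_cr·L_e²/(π²E) = 6.006×10^4 × 34.20² / (π² × 1.62×10^7) = 0.4394 in⁴
Solid square: I = a⁴/12  ⇒  a = (12I)^(1/4) = (12×0.4394)^(1/4) = 1.52 in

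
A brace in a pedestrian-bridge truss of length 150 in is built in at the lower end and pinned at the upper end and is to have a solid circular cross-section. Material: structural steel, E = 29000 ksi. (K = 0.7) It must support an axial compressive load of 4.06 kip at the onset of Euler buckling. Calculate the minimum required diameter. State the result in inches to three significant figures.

d ≈ 1.34 in

L_e = K·L = 0.7 × 150 = 105.0 in
Required I = P_cr·L_e²/(π²E) = 4.060×10^3 × 105.0² / (π² × 2.90×10^7) = 0.1564 in⁴
Solid circle: I = πd⁴/64  ⇒  d = (64I/π)^(1/4) = (64×0.1564/π)^(1/4) = 1.34 in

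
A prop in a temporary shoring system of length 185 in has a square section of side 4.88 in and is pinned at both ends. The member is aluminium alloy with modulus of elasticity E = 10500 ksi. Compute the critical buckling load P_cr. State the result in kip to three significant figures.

P_cr ≈ 143 kip

I = a⁴/12 = 4.88⁴/12 = 47.26 in⁴
Effective length L_e = K·L = 1 × 185 = 185.0 in
P_cr = π²EI / L_e² = π² × 10500×10³ × 47.26 / 185.0² = 1.431×10^5 lb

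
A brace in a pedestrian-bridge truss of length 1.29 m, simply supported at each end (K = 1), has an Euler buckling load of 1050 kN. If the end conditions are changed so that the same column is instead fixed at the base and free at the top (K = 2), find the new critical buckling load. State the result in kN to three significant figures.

P_cr ≈ 262 kN

P_cr ∝ 1/K², so P_cr,new = P_cr,old × (K_old/K_new)² = 1050 × (1/2)²
= 1050 × 0.2500 = 262 kN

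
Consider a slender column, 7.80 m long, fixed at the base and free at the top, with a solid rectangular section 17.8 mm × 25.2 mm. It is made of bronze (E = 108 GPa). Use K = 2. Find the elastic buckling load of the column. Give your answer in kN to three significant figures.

Buckling occurs about the weak axis: I_min = h·b³/12 with b = 17.8 mm (the shorter side).
I_min = 25.2×17.8³/12 = 1.184×10^4 mm⁴
I = 1.184×10^4 mm⁴ = 1.184×10^-8 m⁴
Effective length L_e = K·L = 2 × 7.80 = 15.60 m
P_cr = π²EI / L_e² = π² × 108×10⁹ × 1.184×10^-8 / 15.60² = 51.87 N

P_cr ≈ 0.0519 kN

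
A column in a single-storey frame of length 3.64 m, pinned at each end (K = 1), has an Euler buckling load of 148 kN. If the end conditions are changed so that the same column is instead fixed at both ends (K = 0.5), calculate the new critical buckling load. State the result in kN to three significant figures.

P_cr ≈ 592 kN

P_cr ∝ 1/K², so P_cr,new = P_cr,old × (K_old/K_new)² = 148 × (1/0.5)²
= 148 × 4.000 = 592 kN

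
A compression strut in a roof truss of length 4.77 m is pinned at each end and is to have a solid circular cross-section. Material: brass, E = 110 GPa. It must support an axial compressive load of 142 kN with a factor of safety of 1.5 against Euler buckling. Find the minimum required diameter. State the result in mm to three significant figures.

Required P_cr = n·P = 1.5 × 142 = 213.0 kN
L_e = K·L = 1 × 4.77 = 4.770 m
Required I = P_cr·L_e²/(π²E) = 2.130×10^5 × 4.770² / (π² × 1.10×10^11) = 4.464×10^-6 m⁴
I_req = 4.464×10^6 mm⁴
Solid circle: I = πd⁴/64  ⇒  d = (64I/π)^(1/4) = (64×4.464×10^6/π)^(1/4) = 97.7 mm

d ≈ 97.7 mm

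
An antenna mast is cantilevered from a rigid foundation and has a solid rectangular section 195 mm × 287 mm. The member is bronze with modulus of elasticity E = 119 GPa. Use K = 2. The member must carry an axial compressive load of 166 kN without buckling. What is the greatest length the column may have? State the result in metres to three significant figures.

L_max ≈ 17.7 m

Buckling occurs about the weak axis: I_min = h·b³/12 with b = 195 mm (the shorter side).
I_min = 287×195³/12 = 1.773×10^8 mm⁴
I = 1.773×10^-4 m⁴
At the buckling limit P_cr = P = 1.660×10^5 N
From P_cr = π²EI/(K·L)²:  L = (1/K)·√(π²EI/P_cr) = (1/2)·√(π²×1.19×10^11×1.773×10^-4/1.660×10^5)
L = 17.7 m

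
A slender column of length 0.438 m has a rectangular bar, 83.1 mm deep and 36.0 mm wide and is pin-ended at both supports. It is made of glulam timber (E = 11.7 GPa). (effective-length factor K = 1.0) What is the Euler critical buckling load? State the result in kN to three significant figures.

Buckling occurs about the weak axis: I_min = h·b³/12 with b = 36.0 mm (the shorter side).
I_min = 83.1×36.0³/12 = 3.231×10^5 mm⁴
I = 3.231×10^5 mm⁴ = 3.231×10^-7 m⁴
Effective length L_e = K·L = 1 × 0.438 = 0.4380 m
P_cr = π²EI / L_e² = π² × 11.7×10⁹ × 3.231×10^-7 / 0.4380² = 1.945×10^5 N

P_cr ≈ 194 kN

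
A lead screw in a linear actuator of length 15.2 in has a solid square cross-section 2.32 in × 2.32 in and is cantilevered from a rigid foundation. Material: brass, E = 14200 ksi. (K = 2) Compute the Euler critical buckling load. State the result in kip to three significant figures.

I = a⁴/12 = 2.32⁴/12 = 2.414 in⁴
Effective length L_e = K·L = 2 × 15.2 = 30.40 in
P_cr = π²EI / L_e² = π² × 14200×10³ × 2.414 / 30.40² = 3.661×10^5 lb

P_cr ≈ 366 kip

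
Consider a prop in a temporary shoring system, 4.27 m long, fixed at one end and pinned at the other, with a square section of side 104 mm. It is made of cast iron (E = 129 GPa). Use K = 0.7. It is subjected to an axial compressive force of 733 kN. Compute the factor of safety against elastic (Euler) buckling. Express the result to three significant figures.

I = a⁴/12 = 104⁴/12 = 9.749×10^6 mm⁴
I = 9.749×10^6 mm⁴ = 9.749×10^-6 m⁴
Effective length L_e = K·L = 0.7 × 4.27 = 2.989 m
P_cr = π²EI / L_e² = π² × 129×10⁹ × 9.749×10^-6 / 2.989² = 1.389×10^6 N
Factor of safety n = P_cr / P = 1389.3 / 733 = 1.90

n ≈ 1.90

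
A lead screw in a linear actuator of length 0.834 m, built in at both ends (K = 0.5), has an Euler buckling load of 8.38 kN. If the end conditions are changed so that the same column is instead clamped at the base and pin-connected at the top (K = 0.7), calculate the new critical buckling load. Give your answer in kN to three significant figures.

P_cr ≈ 4.28 kN

P_cr ∝ 1/K², so P_cr,new = P_cr,old × (K_old/K_new)² = 8.38 × (0.5/0.7)²
= 8.38 × 0.5102 = 4.28 kN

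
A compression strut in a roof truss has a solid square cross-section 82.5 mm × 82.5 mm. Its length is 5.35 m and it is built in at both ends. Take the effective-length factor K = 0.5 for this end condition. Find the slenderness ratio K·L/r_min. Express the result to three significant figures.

I = a⁴/12 = 82.5⁴/12 = 3.860×10^6 mm⁴
A = 6.806×10^3 mm²;  r_min = √(I/A) = √(3.860×10^6/6.806×10^3) = 23.82 mm
L_e = K·L = 0.5 × 5.35 m = 2.675 m = 2675.0 mm
λ = L_e / r_min = 2675.0 / 23.82 = 112

λ ≈ 112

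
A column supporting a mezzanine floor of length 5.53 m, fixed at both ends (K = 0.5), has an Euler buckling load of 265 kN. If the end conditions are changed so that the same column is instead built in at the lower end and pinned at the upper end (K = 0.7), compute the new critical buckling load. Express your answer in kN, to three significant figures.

P_cr ≈ 135 kN

P_cr ∝ 1/K², so P_cr,new = P_cr,old × (K_old/K_new)² = 265 × (0.5/0.7)²
= 265 × 0.5102 = 135 kN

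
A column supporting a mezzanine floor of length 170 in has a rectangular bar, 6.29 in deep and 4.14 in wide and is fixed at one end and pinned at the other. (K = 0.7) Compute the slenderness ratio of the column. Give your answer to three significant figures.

For a rectangle r_min = b/√12 = 4.14/√12 = 1.195 in
L_e = K·L = 0.7 × 170 = 119.0 in
λ = L_e / r_min = 119.00 / 1.195 = 99.6

λ ≈ 99.6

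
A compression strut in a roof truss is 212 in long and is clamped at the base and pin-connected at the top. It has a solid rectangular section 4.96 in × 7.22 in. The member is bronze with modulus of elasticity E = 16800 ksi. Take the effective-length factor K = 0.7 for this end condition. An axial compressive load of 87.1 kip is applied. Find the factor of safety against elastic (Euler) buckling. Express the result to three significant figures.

Buckling occurs about the weak axis: I_min = h·b³/12 with b = 4.96 in (the shorter side).
I_min = 7.22×4.96³/12 = 73.42 in⁴
Effective length L_e = K·L = 0.7 × 212 = 148.4 in
P_cr = π²EI / L_e² = π² × 16800×10³ × 73.42 / 148.4² = 5.528×10^5 lb
Factor of safety n = P_cr / P = 552.77 / 87.1 = 6.35

n ≈ 6.35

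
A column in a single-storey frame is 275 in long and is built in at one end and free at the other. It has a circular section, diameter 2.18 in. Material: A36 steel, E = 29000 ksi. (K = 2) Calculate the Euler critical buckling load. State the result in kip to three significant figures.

I = πd⁴/64 = π×2.18⁴/64 = 1.109 in⁴
Effective length L_e = K·L = 2 × 275 = 550.0 in
P_cr = π²EI / L_e² = π² × 29000×10³ × 1.109 / 550.0² = 1.049×10^3 lb

P_cr ≈ 1.05 kip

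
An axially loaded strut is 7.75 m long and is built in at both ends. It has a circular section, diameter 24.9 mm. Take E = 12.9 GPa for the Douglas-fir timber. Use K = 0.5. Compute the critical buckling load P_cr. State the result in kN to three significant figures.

I = πd⁴/64 = π×24.9⁴/64 = 1.887×10^4 mm⁴
I = 1.887×10^4 mm⁴ = 1.887×10^-8 m⁴
Effective length L_e = K·L = 0.5 × 7.75 = 3.875 m
P_cr = π²EI / L_e² = π² × 12.9×10⁹ × 1.887×10^-8 / 3.875² = 160.0 N

P_cr ≈ 0.160 kN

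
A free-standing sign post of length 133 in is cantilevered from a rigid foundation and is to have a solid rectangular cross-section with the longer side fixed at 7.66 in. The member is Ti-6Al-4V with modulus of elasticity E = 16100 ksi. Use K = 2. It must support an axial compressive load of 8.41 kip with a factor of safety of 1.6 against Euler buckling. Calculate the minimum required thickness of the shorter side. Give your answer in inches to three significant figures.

b ≈ 2.11 in

Required P_cr = n·P = 1.6 × 8.41 = 13.46 kip
L_e = K·L = 2 × 133 = 266.0 in
Required I = P_cr·L_e²/(π²E) = 1.346×10^4 × 266.0² / (π² × 1.61×10^7) = 5.992 in⁴
Rectangle, weak axis: I_min = h·b³/12 with h = 7.66 in fixed  ⇒  b = (12I/h)^(1/3) = 2.11 in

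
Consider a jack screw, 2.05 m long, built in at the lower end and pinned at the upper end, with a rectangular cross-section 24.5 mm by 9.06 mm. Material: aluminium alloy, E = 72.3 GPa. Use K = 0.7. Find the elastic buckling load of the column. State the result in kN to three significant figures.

P_cr ≈ 0.526 kN

Buckling occurs about the weak axis: I_min = h·b³/12 with b = 9.06 mm (the shorter side).
I_min = 24.5×9.06³/12 = 1.518×10^3 mm⁴
I = 1.518×10^3 mm⁴ = 1.518×10^-9 m⁴
Effective length L_e = K·L = 0.7 × 2.05 = 1.435 m
P_cr = π²EI / L_e² = π² × 72.3×10⁹ × 1.518×10^-9 / 1.435² = 526.1 N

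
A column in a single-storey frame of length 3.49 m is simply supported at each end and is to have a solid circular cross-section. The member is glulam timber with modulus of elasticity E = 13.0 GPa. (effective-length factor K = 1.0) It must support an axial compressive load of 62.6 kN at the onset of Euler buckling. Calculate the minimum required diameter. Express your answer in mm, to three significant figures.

d ≈ 105 mm

L_e = K·L = 1 × 3.49 = 3.490 m
Required I = P_cr·L_e²/(π²E) = 6.260×10^4 × 3.490² / (π² × 1.30×10^10) = 5.943×10^-6 m⁴
I_req = 5.943×10^6 mm⁴
Solid circle: I = πd⁴/64  ⇒  d = (64I/π)^(1/4) = (64×5.943×10^6/π)^(1/4) = 105 mm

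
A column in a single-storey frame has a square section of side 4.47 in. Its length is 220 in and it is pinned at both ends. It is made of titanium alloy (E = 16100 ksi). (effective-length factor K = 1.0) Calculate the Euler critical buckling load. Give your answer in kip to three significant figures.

I = a⁴/12 = 4.47⁴/12 = 33.27 in⁴
Effective length L_e = K·L = 1 × 220 = 220.0 in
P_cr = π²EI / L_e² = π² × 16100×10³ × 33.27 / 220.0² = 1.092×10^5 lb

P_cr ≈ 109 kip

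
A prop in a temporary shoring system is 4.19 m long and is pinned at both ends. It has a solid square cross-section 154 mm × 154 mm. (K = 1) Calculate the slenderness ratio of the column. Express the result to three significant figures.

I = a⁴/12 = 154⁴/12 = 4.687×10^7 mm⁴
A = 2.372×10^4 mm²;  r_min = √(I/A) = √(4.687×10^7/2.372×10^4) = 44.46 mm
L_e = K·L = 1 × 4.19 m = 4.190 m = 4190.0 mm
λ = L_e / r_min = 4190.0 / 44.46 = 94.3

λ ≈ 94.3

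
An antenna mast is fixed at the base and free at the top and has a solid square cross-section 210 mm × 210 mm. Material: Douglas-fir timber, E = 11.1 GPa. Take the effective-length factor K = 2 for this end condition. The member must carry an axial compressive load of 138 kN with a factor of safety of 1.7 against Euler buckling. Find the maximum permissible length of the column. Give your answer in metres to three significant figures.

I = a⁴/12 = 210⁴/12 = 1.621×10^8 mm⁴
I = 1.621×10^-4 m⁴
Required critical load P_cr = n·P = 1.7 × 138 = 234.6 kN = 2.346×10^5 N
From P_cr = π²EI/(K·L)²:  L = (1/K)·√(π²EI/P_cr) = (1/2)·√(π²×1.11×10^10×1.621×10^-4/2.346×10^5)
L = 4.35 m

L_max ≈ 4.35 m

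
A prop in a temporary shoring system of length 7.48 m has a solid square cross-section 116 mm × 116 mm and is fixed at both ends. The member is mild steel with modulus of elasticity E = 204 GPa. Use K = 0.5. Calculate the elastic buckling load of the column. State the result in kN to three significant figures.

I = a⁴/12 = 116⁴/12 = 1.509×10^7 mm⁴
I = 1.509×10^7 mm⁴ = 1.509×10^-5 m⁴
Effective length L_e = K·L = 0.5 × 7.48 = 3.740 m
P_cr = π²EI / L_e² = π² × 204×10⁹ × 1.509×10^-5 / 3.740² = 2.172×10^6 N

P_cr ≈ 2170 kN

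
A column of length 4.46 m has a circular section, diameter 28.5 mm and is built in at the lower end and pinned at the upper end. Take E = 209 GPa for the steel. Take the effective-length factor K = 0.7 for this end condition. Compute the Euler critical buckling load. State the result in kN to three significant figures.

P_cr ≈ 6.85 kN

I = πd⁴/64 = π×28.5⁴/64 = 3.239×10^4 mm⁴
I = 3.239×10^4 mm⁴ = 3.239×10^-8 m⁴
Effective length L_e = K·L = 0.7 × 4.46 = 3.122 m
P_cr = π²EI / L_e² = π² × 209×10⁹ × 3.239×10^-8 / 3.122² = 6.854×10^3 N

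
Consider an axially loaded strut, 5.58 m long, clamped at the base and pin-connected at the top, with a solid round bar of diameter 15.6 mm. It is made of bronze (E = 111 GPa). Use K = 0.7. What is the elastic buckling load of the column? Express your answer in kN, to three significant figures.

P_cr ≈ 0.209 kN

I = πd⁴/64 = π×15.6⁴/64 = 2.907×10^3 mm⁴
I = 2.907×10^3 mm⁴ = 2.907×10^-9 m⁴
Effective length L_e = K·L = 0.7 × 5.58 = 3.906 m
P_cr = π²EI / L_e² = π² × 111×10⁹ × 2.907×10^-9 / 3.906² = 208.8 N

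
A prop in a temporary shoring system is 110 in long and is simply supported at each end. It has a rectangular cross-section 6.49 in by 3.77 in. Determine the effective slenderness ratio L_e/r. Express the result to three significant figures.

λ ≈ 101

Buckling occurs about the weak axis: I_min = h·b³/12 with b = 3.77 in (the shorter side).
I_min = 6.49×3.77³/12 = 28.98 in⁴
A = 24.47 in²;  r_min = √(I/A) = √(28.98/24.47) = 1.088 in
L_e = K·L = 1 × 110 = 110.0 in
λ = L_e / r_min = 110.00 / 1.088 = 101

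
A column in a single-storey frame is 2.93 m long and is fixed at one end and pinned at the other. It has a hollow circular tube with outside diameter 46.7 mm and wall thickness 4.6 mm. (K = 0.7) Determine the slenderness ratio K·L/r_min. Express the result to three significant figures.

λ ≈ 137

Inner diameter d_i = 46.7 − 2×4.6 = 37.50 mm
I = π(d_o⁴ − d_i⁴)/64 = π(46.7⁴ − 37.50⁴)/64 = 1.364×10^5 mm⁴
A = 608.4 mm²;  r_min = √(I/A) = √(1.364×10^5/608.4) = 14.97 mm
L_e = K·L = 0.7 × 2.93 m = 2.051 m = 2051.0 mm
λ = L_e / r_min = 2051.0 / 14.97 = 137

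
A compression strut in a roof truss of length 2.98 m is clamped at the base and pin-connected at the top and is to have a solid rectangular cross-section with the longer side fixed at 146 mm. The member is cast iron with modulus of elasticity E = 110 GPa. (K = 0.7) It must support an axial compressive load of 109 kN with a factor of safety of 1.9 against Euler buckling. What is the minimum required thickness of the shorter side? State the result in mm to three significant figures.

Required P_cr = n·P = 1.9 × 109 = 207.1 kN
L_e = K·L = 0.7 × 2.98 = 2.086 m
Required I = P_cr·L_e²/(π²E) = 2.071×10^5 × 2.086² / (π² × 1.10×10^11) = 8.301×10^-7 m⁴
I_req = 8.301×10^5 mm⁴
Rectangle, weak axis: I_min = h·b³/12 with h = 146 mm fixed  ⇒  b = (12I/h)^(1/3) = 40.9 mm

b ≈ 40.9 mm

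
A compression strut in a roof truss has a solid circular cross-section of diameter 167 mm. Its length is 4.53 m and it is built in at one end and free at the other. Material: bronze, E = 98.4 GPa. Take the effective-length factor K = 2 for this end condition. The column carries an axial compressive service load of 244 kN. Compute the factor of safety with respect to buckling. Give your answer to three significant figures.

n ≈ 1.85

I = πd⁴/64 = π×167⁴/64 = 3.818×10^7 mm⁴
I = 3.818×10^7 mm⁴ = 3.818×10^-5 m⁴
Effective length L_e = K·L = 2 × 4.53 = 9.060 m
P_cr = π²EI / L_e² = π² × 98.4×10⁹ × 3.818×10^-5 / 9.060² = 4.517×10^5 N
Factor of safety n = P_cr / P = 451.73 / 244 = 1.85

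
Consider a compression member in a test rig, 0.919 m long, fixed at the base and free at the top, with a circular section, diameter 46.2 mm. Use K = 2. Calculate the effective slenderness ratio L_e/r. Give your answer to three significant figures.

λ ≈ 159

For a solid circle r = d/4 = 46.2/4 = 11.55 mm
L_e = K·L = 2 × 0.919 m = 1.838 m = 1838.0 mm
λ = L_e / r_min = 1838.0 / 11.55 = 159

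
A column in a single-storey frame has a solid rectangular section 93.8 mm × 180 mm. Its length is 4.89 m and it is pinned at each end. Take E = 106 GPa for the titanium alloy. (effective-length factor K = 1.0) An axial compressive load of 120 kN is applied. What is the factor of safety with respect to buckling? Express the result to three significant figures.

n ≈ 4.51

Buckling occurs about the weak axis: I_min = h·b³/12 with b = 93.8 mm (the shorter side).
I_min = 180×93.8³/12 = 1.238×10^7 mm⁴
I = 1.238×10^7 mm⁴ = 1.238×10^-5 m⁴
Effective length L_e = K·L = 1 × 4.89 = 4.890 m
P_cr = π²EI / L_e² = π² × 106×10⁹ × 1.238×10^-5 / 4.890² = 5.416×10^5 N
Factor of safety n = P_cr / P = 541.61 / 120 = 4.51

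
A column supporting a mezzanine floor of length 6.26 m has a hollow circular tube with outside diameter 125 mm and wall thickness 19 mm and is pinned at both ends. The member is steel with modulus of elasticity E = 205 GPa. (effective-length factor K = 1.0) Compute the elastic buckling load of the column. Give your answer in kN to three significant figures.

Inner diameter d_i = 125 − 2×19 = 87.00 mm
I = π(d_o⁴ − d_i⁴)/64 = π(125⁴ − 87.00⁴)/64 = 9.172×10^6 mm⁴
I = 9.172×10^6 mm⁴ = 9.172×10^-6 m⁴
Effective length L_e = K·L = 1 × 6.26 = 6.260 m
P_cr = π²EI / L_e² = π² × 205×10⁹ × 9.172×10^-6 / 6.260² = 4.736×10^5 N

P_cr ≈ 474 kN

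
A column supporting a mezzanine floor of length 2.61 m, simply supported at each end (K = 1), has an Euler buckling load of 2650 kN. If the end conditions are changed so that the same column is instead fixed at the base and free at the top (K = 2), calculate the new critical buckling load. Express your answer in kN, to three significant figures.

P_cr ∝ 1/K², so P_cr,new = P_cr,old × (K_old/K_new)² = 2650 × (1/2)²
= 2650 × 0.2500 = 662 kN

P_cr ≈ 662 kN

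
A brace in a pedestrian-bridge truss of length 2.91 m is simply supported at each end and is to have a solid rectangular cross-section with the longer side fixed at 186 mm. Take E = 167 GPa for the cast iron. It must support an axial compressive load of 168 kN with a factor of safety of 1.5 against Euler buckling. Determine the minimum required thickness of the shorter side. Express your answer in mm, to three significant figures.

Required P_cr = n·P = 1.5 × 168 = 252.0 kN
L_e = K·L = 1 × 2.91 = 2.910 m
Required I = P_cr·L_e²/(π²E) = 2.520×10^5 × 2.910² / (π² × 1.67×10^11) = 1.295×10^-6 m⁴
I_req = 1.295×10^6 mm⁴
Rectangle, weak axis: I_min = h·b³/12 with h = 186 mm fixed  ⇒  b = (12I/h)^(1/3) = 43.7 mm

b ≈ 43.7 mm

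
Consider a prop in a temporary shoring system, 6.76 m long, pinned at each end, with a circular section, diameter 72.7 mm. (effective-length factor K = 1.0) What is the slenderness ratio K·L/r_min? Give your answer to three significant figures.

λ ≈ 372

I = πd⁴/64 = π×72.7⁴/64 = 1.371×10^6 mm⁴
A = 4.151×10^3 mm²;  r_min = √(I/A) = √(1.371×10^6/4.151×10^3) = 18.18 mm
L_e = K·L = 1 × 6.76 m = 6.760 m = 6760.0 mm
λ = L_e / r_min = 6760.0 / 18.18 = 372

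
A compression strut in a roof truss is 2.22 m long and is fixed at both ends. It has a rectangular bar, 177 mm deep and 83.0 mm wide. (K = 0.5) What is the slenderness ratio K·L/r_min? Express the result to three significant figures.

Buckling occurs about the weak axis: I_min = h·b³/12 with b = 83.0 mm (the shorter side).
I_min = 177×83.0³/12 = 8.434×10^6 mm⁴
A = 1.469×10^4 mm²;  r_min = √(I/A) = √(8.434×10^6/1.469×10^4) = 23.96 mm
L_e = K·L = 0.5 × 2.22 m = 1.110 m = 1110.0 mm
λ = L_e / r_min = 1110.0 / 23.96 = 46.3

λ ≈ 46.3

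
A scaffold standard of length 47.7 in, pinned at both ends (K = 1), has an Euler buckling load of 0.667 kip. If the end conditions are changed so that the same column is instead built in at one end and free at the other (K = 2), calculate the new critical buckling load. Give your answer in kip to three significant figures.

P_cr ∝ 1/K², so P_cr,new = P_cr,old × (K_old/K_new)² = 0.667 × (1/2)²
= 0.667 × 0.2500 = 0.167 kip

P_cr ≈ 0.167 kip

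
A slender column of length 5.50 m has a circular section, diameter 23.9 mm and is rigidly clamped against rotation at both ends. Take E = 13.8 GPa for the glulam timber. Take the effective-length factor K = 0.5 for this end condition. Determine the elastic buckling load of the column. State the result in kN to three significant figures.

P_cr ≈ 0.288 kN

I = πd⁴/64 = π×23.9⁴/64 = 1.602×10^4 mm⁴
I = 1.602×10^4 mm⁴ = 1.602×10^-8 m⁴
Effective length L_e = K·L = 0.5 × 5.50 = 2.750 m
P_cr = π²EI / L_e² = π² × 13.8×10⁹ × 1.602×10^-8 / 2.750² = 288.5 N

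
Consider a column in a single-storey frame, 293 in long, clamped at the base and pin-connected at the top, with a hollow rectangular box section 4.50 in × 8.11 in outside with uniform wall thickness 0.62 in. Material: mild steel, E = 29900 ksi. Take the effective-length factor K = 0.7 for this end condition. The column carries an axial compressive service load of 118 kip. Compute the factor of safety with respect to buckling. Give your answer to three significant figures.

n ≈ 2.48

Inner dimensions: h_i = 8.11 − 2×0.62 = 6.870 in, b_i = 4.50 − 2×0.62 = 3.260 in
Weak-axis I_min = (h_o·b_o³ − h_i·b_i³)/12 with b_o = 4.50, b_i = 3.260 in (shorter outer/inner sides).
I_min = (8.11×4.50³ − 6.870×3.260³)/12 = 41.75 in⁴
Effective length L_e = K·L = 0.7 × 293 = 205.1 in
P_cr = π²EI / L_e² = π² × 29900×10³ × 41.75 / 205.1² = 2.929×10^5 lb
Factor of safety n = P_cr / P = 292.89 / 118 = 2.48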